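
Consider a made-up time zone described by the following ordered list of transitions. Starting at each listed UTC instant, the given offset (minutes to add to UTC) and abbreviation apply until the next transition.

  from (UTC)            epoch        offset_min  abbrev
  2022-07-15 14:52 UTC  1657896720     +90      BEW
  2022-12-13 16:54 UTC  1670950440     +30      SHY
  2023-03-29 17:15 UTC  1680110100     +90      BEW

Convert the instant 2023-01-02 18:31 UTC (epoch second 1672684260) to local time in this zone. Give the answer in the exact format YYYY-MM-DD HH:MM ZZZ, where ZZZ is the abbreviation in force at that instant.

2023-01-02 19:01 SHY

Query: 2023-01-02 18:31 UTC
Rule 2/3 (SHY, +00:30): 2022-12-13 16:54 UTC ≤ query < 2023-03-29 17:15 UTC
18·60 + 31 + 30 = 1141 min
1141 = 0·1440 + 1141; 1141 = 19·60 + 1 → 19:01, same day
→ 2023-01-02 19:01 SHY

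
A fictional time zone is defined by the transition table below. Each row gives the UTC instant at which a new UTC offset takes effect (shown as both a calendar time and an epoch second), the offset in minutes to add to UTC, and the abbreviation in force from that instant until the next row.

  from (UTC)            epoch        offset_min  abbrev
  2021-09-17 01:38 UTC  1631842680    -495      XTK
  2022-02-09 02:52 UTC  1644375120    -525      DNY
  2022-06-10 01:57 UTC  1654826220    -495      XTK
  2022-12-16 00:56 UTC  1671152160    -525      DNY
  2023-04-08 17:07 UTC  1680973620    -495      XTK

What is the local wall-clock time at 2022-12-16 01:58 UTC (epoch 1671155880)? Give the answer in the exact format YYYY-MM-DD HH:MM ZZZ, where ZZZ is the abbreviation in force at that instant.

Query: 2022-12-16 01:58 UTC
Rule 4/5 (DNY, -08:45): 2022-12-16 00:56 UTC ≤ query < 2023-04-08 17:07 UTC
1·60 + 58 - 525 = -407 min
-407 = -1·1440 + 1033; 1033 = 17·60 + 13 → 17:13, 2022-12-16 - 1 day = 2022-12-15
→ 2022-12-15 17:13 DNY

2022-12-15 17:13 DNY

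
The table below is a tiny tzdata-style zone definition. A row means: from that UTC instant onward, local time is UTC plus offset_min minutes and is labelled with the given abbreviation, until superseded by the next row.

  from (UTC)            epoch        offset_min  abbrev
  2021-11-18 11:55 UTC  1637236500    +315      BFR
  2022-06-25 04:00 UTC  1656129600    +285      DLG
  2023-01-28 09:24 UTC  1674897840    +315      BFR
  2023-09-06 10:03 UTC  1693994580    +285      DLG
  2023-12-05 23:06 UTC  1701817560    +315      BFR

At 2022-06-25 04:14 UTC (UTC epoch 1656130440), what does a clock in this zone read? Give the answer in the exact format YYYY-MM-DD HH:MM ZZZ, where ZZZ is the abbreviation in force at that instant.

Query: 2022-06-25 04:14 UTC
Rule 2/5 (DLG, +04:45): 2022-06-25 04:00 UTC ≤ query < 2023-01-28 09:24 UTC
4·60 + 14 + 285 = 539 min
539 = 0·1440 + 539; 539 = 8·60 + 59 → 08:59, same day
→ 2022-06-25 08:59 DLG

2022-06-25 08:59 DLG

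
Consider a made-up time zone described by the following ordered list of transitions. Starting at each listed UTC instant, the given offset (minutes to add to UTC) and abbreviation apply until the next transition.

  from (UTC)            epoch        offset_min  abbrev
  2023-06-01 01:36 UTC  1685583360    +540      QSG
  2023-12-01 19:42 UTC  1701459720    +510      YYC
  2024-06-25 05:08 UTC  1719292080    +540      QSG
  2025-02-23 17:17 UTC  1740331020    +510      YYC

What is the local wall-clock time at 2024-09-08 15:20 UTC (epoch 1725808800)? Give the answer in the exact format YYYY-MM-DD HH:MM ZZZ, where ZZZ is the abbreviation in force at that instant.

2024-09-09 00:20 QSG

Query: 2024-09-08 15:20 UTC
Rule 3/4 (QSG, +09:00): 2024-06-25 05:08 UTC ≤ query < 2025-02-23 17:17 UTC
15·60 + 20 + 540 = 1460 min
1460 = 1·1440 + 20; 20 = 0·60 + 20 → 00:20, 2024-09-08 + 1 day = 2024-09-09
→ 2024-09-09 00:20 QSG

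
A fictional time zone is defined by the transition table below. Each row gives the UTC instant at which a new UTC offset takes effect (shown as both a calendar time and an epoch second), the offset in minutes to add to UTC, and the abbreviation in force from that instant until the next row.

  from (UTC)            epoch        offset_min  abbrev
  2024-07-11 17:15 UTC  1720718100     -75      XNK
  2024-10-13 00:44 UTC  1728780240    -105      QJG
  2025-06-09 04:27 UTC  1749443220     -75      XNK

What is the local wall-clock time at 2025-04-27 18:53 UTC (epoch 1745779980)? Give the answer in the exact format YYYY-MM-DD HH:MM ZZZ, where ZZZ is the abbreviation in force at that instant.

Query: 2025-04-27 18:53 UTC
Rule 2/3 (QJG, -01:45): 2024-10-13 00:44 UTC ≤ query < 2025-06-09 04:27 UTC
18·60 + 53 - 105 = 1028 min
1028 = 0·1440 + 1028; 1028 = 17·60 + 8 → 17:08, same day
→ 2025-04-27 17:08 QJG

2025-04-27 17:08 QJG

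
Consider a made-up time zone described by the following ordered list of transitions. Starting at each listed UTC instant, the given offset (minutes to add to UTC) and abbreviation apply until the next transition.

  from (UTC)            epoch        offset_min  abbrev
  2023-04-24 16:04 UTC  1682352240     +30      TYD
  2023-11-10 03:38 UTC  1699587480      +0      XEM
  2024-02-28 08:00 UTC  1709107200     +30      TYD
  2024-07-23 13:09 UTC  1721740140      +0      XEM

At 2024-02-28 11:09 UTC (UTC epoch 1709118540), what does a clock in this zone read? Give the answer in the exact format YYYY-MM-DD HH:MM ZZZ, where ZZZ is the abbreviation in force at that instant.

Query: 2024-02-28 11:09 UTC
Rule 3/4 (TYD, +00:30): 2024-02-28 08:00 UTC ≤ query < 2024-07-23 13:09 UTC
11·60 + 9 + 30 = 699 min
699 = 0·1440 + 699; 699 = 11·60 + 39 → 11:39, same day
→ 2024-02-28 11:39 TYD

2024-02-28 11:39 TYD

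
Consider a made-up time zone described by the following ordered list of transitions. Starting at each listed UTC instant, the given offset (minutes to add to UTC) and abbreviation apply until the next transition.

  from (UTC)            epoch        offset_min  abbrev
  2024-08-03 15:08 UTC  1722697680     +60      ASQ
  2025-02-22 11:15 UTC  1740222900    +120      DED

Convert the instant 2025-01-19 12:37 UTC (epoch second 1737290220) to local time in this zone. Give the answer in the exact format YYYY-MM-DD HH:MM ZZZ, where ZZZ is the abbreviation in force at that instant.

Query: 2025-01-19 12:37 UTC
Rule 1/2 (ASQ, +01:00): 2024-08-03 15:08 UTC ≤ query < 2025-02-22 11:15 UTC
12·60 + 37 + 60 = 817 min
817 = 0·1440 + 817; 817 = 13·60 + 37 → 13:37, same day
→ 2025-01-19 13:37 ASQ

2025-01-19 13:37 ASQ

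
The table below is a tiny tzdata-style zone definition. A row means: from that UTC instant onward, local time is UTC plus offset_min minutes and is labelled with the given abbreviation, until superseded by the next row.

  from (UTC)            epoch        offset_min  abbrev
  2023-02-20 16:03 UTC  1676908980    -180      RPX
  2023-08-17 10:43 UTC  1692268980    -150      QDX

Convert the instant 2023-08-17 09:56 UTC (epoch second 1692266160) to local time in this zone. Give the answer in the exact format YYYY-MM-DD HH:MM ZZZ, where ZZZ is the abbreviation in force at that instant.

Query: 2023-08-17 09:56 UTC
Rule 1/2 (RPX, -03:00): 2023-02-20 16:03 UTC ≤ query < 2023-08-17 10:43 UTC
9·60 + 56 - 180 = 416 min
416 = 0·1440 + 416; 416 = 6·60 + 56 → 06:56, same day
→ 2023-08-17 06:56 RPX

2023-08-17 06:56 RPX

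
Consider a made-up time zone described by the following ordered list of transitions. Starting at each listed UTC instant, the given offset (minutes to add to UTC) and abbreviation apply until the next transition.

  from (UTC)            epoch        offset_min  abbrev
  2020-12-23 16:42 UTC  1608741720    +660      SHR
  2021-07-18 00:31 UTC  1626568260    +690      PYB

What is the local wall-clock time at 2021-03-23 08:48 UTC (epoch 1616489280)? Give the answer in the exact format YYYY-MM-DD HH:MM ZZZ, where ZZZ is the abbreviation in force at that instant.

2021-03-23 19:48 SHR

Query: 2021-03-23 08:48 UTC
Rule 1/2 (SHR, +11:00): 2020-12-23 16:42 UTC ≤ query < 2021-07-18 00:31 UTC
8·60 + 48 + 660 = 1188 min
1188 = 0·1440 + 1188; 1188 = 19·60 + 48 → 19:48, same day
→ 2021-03-23 19:48 SHR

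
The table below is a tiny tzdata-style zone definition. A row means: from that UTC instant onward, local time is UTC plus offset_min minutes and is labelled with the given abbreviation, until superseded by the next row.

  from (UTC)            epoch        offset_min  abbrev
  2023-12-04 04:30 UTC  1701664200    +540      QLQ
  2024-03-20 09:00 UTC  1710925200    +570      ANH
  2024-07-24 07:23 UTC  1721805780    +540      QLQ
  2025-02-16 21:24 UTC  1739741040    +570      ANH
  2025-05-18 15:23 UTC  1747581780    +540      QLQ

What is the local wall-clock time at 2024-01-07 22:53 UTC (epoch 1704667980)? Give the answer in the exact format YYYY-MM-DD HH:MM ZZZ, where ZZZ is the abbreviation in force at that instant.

2024-01-08 07:53 QLQ

Query: 2024-01-07 22:53 UTC
Rule 1/5 (QLQ, +09:00): 2023-12-04 04:30 UTC ≤ query < 2024-03-20 09:00 UTC
22·60 + 53 + 540 = 1913 min
1913 = 1·1440 + 473; 473 = 7·60 + 53 → 07:53, 2024-01-07 + 1 day = 2024-01-08
→ 2024-01-08 07:53 QLQ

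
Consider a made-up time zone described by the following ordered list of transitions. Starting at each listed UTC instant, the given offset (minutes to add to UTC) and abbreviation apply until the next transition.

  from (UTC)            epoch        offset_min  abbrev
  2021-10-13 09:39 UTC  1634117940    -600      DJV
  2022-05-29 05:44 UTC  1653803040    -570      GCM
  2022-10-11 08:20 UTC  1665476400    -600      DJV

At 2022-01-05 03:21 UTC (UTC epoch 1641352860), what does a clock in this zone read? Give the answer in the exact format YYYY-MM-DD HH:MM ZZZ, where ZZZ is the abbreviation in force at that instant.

2022-01-04 17:21 DJV

Query: 2022-01-05 03:21 UTC
Rule 1/3 (DJV, -10:00): 2021-10-13 09:39 UTC ≤ query < 2022-05-29 05:44 UTC
3·60 + 21 - 600 = -399 min
-399 = -1·1440 + 1041; 1041 = 17·60 + 21 → 17:21, 2022-01-05 - 1 day = 2022-01-04
→ 2022-01-04 17:21 DJV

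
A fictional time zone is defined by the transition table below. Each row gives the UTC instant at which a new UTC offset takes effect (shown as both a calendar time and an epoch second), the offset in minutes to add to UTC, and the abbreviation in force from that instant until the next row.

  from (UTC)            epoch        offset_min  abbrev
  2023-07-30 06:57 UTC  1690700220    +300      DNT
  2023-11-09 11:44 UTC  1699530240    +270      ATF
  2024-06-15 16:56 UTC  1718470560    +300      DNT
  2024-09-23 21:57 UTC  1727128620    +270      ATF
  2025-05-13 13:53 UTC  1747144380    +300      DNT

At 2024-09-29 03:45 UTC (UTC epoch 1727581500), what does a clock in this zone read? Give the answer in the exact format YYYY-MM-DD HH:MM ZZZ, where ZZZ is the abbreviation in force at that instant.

Query: 2024-09-29 03:45 UTC
Rule 4/5 (ATF, +04:30): 2024-09-23 21:57 UTC ≤ query < 2025-05-13 13:53 UTC
3·60 + 45 + 270 = 495 min
495 = 0·1440 + 495; 495 = 8·60 + 15 → 08:15, same day
→ 2024-09-29 08:15 ATF

2024-09-29 08:15 ATF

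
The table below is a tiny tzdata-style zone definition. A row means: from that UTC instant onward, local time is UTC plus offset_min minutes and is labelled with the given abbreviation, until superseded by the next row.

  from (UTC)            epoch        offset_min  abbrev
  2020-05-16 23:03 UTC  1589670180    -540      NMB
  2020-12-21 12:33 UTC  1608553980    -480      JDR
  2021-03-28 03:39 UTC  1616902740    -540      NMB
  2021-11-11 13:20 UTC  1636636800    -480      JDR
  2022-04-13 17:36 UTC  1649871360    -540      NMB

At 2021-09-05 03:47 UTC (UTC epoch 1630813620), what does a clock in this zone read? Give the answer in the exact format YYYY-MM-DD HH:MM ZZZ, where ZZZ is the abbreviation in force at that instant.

Query: 2021-09-05 03:47 UTC
Rule 3/5 (NMB, -09:00): 2021-03-28 03:39 UTC ≤ query < 2021-11-11 13:20 UTC
3·60 + 47 - 540 = -313 min
-313 = -1·1440 + 1127; 1127 = 18·60 + 47 → 18:47, 2021-09-05 - 1 day = 2021-09-04
→ 2021-09-04 18:47 NMB

2021-09-04 18:47 NMB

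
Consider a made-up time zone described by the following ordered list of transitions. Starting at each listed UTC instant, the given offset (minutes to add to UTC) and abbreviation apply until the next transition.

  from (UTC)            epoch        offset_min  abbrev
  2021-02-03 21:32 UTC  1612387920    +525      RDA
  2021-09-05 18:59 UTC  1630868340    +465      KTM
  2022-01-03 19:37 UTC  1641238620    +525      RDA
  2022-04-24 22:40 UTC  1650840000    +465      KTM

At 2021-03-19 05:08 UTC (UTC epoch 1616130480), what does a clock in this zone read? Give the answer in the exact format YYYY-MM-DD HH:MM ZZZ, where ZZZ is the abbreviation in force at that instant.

2021-03-19 13:53 RDA

Query: 2021-03-19 05:08 UTC
Rule 1/4 (RDA, +08:45): 2021-02-03 21:32 UTC ≤ query < 2021-09-05 18:59 UTC
5·60 + 8 + 525 = 833 min
833 = 0·1440 + 833; 833 = 13·60 + 53 → 13:53, same day
→ 2021-03-19 13:53 RDA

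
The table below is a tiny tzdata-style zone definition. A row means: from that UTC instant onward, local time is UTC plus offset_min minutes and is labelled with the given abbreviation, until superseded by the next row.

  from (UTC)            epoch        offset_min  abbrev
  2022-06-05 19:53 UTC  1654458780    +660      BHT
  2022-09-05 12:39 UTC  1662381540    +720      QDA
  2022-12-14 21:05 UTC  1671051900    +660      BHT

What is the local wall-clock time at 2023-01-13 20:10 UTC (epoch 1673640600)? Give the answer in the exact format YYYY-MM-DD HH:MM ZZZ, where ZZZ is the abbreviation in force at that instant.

Query: 2023-01-13 20:10 UTC
Rule 3/3 (BHT, +11:00): 2022-12-14 21:05 UTC ≤ query < +∞
20·60 + 10 + 660 = 1870 min
1870 = 1·1440 + 430; 430 = 7·60 + 10 → 07:10, 2023-01-13 + 1 day = 2023-01-14
→ 2023-01-14 07:10 BHT

2023-01-14 07:10 BHT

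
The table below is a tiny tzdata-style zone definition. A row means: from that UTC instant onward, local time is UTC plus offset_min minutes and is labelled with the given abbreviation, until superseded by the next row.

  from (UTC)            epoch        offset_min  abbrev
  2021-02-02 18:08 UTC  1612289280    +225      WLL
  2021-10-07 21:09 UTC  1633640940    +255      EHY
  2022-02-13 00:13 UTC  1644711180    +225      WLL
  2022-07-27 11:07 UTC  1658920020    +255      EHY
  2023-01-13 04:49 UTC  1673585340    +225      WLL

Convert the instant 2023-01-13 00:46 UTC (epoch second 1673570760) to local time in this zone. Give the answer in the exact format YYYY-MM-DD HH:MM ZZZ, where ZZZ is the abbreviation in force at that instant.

Query: 2023-01-13 00:46 UTC
Rule 4/5 (EHY, +04:15): 2022-07-27 11:07 UTC ≤ query < 2023-01-13 04:49 UTC
0·60 + 46 + 255 = 301 min
301 = 0·1440 + 301; 301 = 5·60 + 1 → 05:01, same day
→ 2023-01-13 05:01 EHY

2023-01-13 05:01 EHY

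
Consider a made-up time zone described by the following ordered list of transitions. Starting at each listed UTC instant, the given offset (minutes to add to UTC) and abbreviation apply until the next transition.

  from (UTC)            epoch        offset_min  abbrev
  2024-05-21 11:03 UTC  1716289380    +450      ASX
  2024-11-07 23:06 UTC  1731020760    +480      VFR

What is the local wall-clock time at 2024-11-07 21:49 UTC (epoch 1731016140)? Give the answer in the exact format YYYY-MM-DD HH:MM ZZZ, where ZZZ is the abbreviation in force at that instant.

2024-11-08 05:19 ASX

Query: 2024-11-07 21:49 UTC
Rule 1/2 (ASX, +07:30): 2024-05-21 11:03 UTC ≤ query < 2024-11-07 23:06 UTC
21·60 + 49 + 450 = 1759 min
1759 = 1·1440 + 319; 319 = 5·60 + 19 → 05:19, 2024-11-07 + 1 day = 2024-11-08
→ 2024-11-08 05:19 ASX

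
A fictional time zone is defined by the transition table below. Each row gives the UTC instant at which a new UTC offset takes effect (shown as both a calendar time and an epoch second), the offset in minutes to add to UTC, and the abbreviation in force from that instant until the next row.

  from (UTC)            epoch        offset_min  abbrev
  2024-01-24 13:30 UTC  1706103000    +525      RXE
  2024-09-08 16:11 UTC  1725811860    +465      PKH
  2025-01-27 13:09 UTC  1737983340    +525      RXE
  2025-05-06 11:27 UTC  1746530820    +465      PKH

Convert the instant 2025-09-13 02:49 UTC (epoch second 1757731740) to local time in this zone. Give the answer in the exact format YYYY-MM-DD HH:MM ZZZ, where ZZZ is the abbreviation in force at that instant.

Query: 2025-09-13 02:49 UTC
Rule 4/4 (PKH, +07:45): 2025-05-06 11:27 UTC ≤ query < +∞
2·60 + 49 + 465 = 634 min
634 = 0·1440 + 634; 634 = 10·60 + 34 → 10:34, same day
→ 2025-09-13 10:34 PKH

2025-09-13 10:34 PKH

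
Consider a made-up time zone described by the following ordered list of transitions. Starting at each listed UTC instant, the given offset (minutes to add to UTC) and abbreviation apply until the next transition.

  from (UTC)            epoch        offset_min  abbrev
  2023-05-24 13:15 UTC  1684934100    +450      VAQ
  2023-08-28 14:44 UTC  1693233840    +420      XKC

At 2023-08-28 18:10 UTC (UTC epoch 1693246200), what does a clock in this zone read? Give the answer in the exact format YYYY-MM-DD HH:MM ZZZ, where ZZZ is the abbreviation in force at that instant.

2023-08-29 01:10 XKC

Query: 2023-08-28 18:10 UTC
Rule 2/2 (XKC, +07:00): 2023-08-28 14:44 UTC ≤ query < +∞
18·60 + 10 + 420 = 1510 min
1510 = 1·1440 + 70; 70 = 1·60 + 10 → 01:10, 2023-08-28 + 1 day = 2023-08-29
→ 2023-08-29 01:10 XKC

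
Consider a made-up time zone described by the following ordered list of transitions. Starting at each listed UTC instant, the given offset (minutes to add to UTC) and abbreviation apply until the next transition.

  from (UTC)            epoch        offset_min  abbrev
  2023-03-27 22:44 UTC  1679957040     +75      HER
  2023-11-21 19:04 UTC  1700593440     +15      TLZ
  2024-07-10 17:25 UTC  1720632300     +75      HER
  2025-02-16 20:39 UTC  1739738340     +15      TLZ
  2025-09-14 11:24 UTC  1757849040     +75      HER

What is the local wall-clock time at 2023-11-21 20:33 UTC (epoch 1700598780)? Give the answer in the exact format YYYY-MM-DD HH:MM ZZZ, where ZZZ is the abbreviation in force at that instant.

2023-11-21 20:48 TLZ

Query: 2023-11-21 20:33 UTC
Rule 2/5 (TLZ, +00:15): 2023-11-21 19:04 UTC ≤ query < 2024-07-10 17:25 UTC
20·60 + 33 + 15 = 1248 min
1248 = 0·1440 + 1248; 1248 = 20·60 + 48 → 20:48, same day
→ 2023-11-21 20:48 TLZ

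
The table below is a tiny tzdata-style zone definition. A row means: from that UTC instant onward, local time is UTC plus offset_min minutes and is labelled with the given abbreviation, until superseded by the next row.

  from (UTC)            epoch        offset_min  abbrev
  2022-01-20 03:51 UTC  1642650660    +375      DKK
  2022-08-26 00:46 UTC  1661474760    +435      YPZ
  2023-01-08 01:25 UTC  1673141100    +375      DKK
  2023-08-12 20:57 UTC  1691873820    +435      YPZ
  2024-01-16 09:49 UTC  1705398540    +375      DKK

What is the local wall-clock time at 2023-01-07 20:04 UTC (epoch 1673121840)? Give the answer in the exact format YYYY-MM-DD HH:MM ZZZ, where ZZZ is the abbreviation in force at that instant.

2023-01-08 03:19 YPZ

Query: 2023-01-07 20:04 UTC
Rule 2/5 (YPZ, +07:15): 2022-08-26 00:46 UTC ≤ query < 2023-01-08 01:25 UTC
20·60 + 4 + 435 = 1639 min
1639 = 1·1440 + 199; 199 = 3·60 + 19 → 03:19, 2023-01-07 + 1 day = 2023-01-08
→ 2023-01-08 03:19 YPZ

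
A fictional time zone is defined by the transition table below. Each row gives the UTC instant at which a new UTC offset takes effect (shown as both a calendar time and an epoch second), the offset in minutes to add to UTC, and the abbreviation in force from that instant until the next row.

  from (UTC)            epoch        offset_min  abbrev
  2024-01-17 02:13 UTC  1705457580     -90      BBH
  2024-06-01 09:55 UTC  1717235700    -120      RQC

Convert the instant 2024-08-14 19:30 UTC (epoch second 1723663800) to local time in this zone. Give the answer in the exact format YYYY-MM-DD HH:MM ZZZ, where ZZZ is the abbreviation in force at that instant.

Query: 2024-08-14 19:30 UTC
Rule 2/2 (RQC, -02:00): 2024-06-01 09:55 UTC ≤ query < +∞
19·60 + 30 - 120 = 1050 min
1050 = 0·1440 + 1050; 1050 = 17·60 + 30 → 17:30, same day
→ 2024-08-14 17:30 RQC

2024-08-14 17:30 RQC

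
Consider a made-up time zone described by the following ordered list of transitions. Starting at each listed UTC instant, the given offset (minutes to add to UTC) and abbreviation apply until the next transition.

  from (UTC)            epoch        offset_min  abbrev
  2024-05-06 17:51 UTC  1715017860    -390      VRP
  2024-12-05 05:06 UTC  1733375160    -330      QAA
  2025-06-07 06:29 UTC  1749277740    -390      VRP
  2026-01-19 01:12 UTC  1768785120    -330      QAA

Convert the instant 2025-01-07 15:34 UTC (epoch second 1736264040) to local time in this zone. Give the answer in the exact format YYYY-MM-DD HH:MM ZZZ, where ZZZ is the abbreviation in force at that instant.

Query: 2025-01-07 15:34 UTC
Rule 2/4 (QAA, -05:30): 2024-12-05 05:06 UTC ≤ query < 2025-06-07 06:29 UTC
15·60 + 34 - 330 = 604 min
604 = 0·1440 + 604; 604 = 10·60 + 4 → 10:04, same day
→ 2025-01-07 10:04 QAA

2025-01-07 10:04 QAA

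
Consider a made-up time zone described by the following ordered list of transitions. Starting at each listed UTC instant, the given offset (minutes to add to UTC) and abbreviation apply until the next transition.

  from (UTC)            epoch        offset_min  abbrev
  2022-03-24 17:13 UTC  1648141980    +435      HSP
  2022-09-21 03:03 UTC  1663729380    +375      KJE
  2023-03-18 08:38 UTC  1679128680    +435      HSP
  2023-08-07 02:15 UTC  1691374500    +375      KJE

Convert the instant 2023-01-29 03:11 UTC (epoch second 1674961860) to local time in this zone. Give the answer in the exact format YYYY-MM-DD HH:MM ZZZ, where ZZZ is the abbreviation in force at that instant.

2023-01-29 09:26 KJE

Query: 2023-01-29 03:11 UTC
Rule 2/4 (KJE, +06:15): 2022-09-21 03:03 UTC ≤ query < 2023-03-18 08:38 UTC
3·60 + 11 + 375 = 566 min
566 = 0·1440 + 566; 566 = 9·60 + 26 → 09:26, same day
→ 2023-01-29 09:26 KJE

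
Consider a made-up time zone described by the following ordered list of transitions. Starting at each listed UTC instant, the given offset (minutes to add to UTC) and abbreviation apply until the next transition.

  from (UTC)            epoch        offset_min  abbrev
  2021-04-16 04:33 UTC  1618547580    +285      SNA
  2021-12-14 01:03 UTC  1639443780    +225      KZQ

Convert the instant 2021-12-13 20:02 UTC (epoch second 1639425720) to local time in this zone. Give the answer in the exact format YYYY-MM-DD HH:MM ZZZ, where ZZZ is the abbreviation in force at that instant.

Query: 2021-12-13 20:02 UTC
Rule 1/2 (SNA, +04:45): 2021-04-16 04:33 UTC ≤ query < 2021-12-14 01:03 UTC
20·60 + 2 + 285 = 1487 min
1487 = 1·1440 + 47; 47 = 0·60 + 47 → 00:47, 2021-12-13 + 1 day = 2021-12-14
→ 2021-12-14 00:47 SNA

2021-12-14 00:47 SNA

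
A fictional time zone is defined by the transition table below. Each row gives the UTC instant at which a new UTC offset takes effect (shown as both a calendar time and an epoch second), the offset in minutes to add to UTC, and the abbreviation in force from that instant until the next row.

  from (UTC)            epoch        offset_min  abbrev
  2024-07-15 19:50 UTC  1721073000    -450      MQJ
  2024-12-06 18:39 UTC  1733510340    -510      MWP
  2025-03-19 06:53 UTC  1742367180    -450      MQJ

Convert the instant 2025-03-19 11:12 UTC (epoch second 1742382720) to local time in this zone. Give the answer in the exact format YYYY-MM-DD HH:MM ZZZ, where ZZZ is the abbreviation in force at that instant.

Query: 2025-03-19 11:12 UTC
Rule 3/3 (MQJ, -07:30): 2025-03-19 06:53 UTC ≤ query < +∞
11·60 + 12 - 450 = 222 min
222 = 0·1440 + 222; 222 = 3·60 + 42 → 03:42, same day
→ 2025-03-19 03:42 MQJ

2025-03-19 03:42 MQJ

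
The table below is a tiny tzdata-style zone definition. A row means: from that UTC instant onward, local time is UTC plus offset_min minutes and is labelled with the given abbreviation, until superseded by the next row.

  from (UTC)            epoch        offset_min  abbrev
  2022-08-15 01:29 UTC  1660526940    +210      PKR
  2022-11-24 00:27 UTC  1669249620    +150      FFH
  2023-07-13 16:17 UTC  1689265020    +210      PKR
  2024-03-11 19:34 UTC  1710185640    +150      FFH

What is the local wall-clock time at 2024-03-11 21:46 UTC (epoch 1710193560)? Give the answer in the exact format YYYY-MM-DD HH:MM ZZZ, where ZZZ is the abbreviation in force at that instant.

2024-03-12 00:16 FFH

Query: 2024-03-11 21:46 UTC
Rule 4/4 (FFH, +02:30): 2024-03-11 19:34 UTC ≤ query < +∞
21·60 + 46 + 150 = 1456 min
1456 = 1·1440 + 16; 16 = 0·60 + 16 → 00:16, 2024-03-11 + 1 day = 2024-03-12
→ 2024-03-12 00:16 FFH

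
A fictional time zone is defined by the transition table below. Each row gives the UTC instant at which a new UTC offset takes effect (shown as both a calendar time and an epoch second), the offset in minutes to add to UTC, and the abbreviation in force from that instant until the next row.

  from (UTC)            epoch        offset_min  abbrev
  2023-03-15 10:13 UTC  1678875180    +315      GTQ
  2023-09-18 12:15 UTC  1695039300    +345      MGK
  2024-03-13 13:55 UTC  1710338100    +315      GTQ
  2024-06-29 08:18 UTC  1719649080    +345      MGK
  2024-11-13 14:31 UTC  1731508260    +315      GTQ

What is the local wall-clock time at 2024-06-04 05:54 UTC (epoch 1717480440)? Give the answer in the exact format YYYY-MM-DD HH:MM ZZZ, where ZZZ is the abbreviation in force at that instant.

Query: 2024-06-04 05:54 UTC
Rule 3/5 (GTQ, +05:15): 2024-03-13 13:55 UTC ≤ query < 2024-06-29 08:18 UTC
5·60 + 54 + 315 = 669 min
669 = 0·1440 + 669; 669 = 11·60 + 9 → 11:09, same day
→ 2024-06-04 11:09 GTQ

2024-06-04 11:09 GTQ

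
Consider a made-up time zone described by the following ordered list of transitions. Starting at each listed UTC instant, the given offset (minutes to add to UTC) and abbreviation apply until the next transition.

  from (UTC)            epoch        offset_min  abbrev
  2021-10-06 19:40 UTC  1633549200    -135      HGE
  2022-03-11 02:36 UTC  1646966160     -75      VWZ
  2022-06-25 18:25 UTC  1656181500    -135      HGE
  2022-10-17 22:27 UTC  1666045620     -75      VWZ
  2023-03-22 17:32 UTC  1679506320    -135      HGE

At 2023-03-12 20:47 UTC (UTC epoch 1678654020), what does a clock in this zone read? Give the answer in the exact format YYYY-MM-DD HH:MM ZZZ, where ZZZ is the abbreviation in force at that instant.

Query: 2023-03-12 20:47 UTC
Rule 4/5 (VWZ, -01:15): 2022-10-17 22:27 UTC ≤ query < 2023-03-22 17:32 UTC
20·60 + 47 - 75 = 1172 min
1172 = 0·1440 + 1172; 1172 = 19·60 + 32 → 19:32, same day
→ 2023-03-12 19:32 VWZ

2023-03-12 19:32 VWZ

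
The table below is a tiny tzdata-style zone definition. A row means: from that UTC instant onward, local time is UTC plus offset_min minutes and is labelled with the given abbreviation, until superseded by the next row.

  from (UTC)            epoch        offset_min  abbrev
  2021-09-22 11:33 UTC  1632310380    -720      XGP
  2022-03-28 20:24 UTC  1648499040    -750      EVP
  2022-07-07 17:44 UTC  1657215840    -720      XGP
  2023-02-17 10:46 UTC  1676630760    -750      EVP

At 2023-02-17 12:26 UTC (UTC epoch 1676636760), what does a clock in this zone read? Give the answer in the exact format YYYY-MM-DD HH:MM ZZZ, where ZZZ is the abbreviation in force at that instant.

Query: 2023-02-17 12:26 UTC
Rule 4/4 (EVP, -12:30): 2023-02-17 10:46 UTC ≤ query < +∞
12·60 + 26 - 750 = -4 min
-4 = -1·1440 + 1436; 1436 = 23·60 + 56 → 23:56, 2023-02-17 - 1 day = 2023-02-16
→ 2023-02-16 23:56 EVP

2023-02-16 23:56 EVP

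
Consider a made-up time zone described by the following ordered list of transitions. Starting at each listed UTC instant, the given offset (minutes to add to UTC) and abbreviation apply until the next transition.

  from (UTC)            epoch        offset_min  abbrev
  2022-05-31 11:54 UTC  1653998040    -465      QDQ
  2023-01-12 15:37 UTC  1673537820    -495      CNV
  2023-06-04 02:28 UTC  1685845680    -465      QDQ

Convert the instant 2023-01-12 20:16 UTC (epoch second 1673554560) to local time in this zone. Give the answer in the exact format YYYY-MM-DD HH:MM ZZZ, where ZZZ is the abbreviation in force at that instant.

2023-01-12 12:01 CNV

Query: 2023-01-12 20:16 UTC
Rule 2/3 (CNV, -08:15): 2023-01-12 15:37 UTC ≤ query < 2023-06-04 02:28 UTC
20·60 + 16 - 495 = 721 min
721 = 0·1440 + 721; 721 = 12·60 + 1 → 12:01, same day
→ 2023-01-12 12:01 CNV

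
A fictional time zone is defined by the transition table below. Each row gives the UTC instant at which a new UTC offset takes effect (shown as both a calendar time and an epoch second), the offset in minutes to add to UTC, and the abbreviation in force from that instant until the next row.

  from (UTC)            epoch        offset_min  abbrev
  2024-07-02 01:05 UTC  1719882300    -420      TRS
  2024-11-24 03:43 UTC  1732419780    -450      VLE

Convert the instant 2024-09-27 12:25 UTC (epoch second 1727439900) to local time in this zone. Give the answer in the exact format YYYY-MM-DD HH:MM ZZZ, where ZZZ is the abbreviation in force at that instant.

Query: 2024-09-27 12:25 UTC
Rule 1/2 (TRS, -07:00): 2024-07-02 01:05 UTC ≤ query < 2024-11-24 03:43 UTC
12·60 + 25 - 420 = 325 min
325 = 0·1440 + 325; 325 = 5·60 + 25 → 05:25, same day
→ 2024-09-27 05:25 TRS

2024-09-27 05:25 TRS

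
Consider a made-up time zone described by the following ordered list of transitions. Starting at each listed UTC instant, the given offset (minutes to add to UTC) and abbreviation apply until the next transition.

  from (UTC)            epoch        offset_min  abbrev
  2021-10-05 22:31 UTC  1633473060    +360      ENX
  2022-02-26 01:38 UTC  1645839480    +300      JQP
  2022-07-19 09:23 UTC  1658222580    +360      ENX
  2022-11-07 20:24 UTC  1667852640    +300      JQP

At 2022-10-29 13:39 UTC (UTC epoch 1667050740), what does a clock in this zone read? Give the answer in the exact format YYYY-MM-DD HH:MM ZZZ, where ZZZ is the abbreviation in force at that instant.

Query: 2022-10-29 13:39 UTC
Rule 3/4 (ENX, +06:00): 2022-07-19 09:23 UTC ≤ query < 2022-11-07 20:24 UTC
13·60 + 39 + 360 = 1179 min
1179 = 0·1440 + 1179; 1179 = 19·60 + 39 → 19:39, same day
→ 2022-10-29 19:39 ENX

2022-10-29 19:39 ENX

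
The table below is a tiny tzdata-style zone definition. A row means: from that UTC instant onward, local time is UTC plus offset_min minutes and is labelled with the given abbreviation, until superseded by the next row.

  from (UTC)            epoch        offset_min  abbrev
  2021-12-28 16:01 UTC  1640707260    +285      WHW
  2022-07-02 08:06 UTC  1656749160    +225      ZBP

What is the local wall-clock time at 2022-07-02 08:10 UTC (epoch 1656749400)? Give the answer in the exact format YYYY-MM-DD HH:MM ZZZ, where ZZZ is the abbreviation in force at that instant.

2022-07-02 11:55 ZBP

Query: 2022-07-02 08:10 UTC
Rule 2/2 (ZBP, +03:45): 2022-07-02 08:06 UTC ≤ query < +∞
8·60 + 10 + 225 = 715 min
715 = 0·1440 + 715; 715 = 11·60 + 55 → 11:55, same day
→ 2022-07-02 11:55 ZBP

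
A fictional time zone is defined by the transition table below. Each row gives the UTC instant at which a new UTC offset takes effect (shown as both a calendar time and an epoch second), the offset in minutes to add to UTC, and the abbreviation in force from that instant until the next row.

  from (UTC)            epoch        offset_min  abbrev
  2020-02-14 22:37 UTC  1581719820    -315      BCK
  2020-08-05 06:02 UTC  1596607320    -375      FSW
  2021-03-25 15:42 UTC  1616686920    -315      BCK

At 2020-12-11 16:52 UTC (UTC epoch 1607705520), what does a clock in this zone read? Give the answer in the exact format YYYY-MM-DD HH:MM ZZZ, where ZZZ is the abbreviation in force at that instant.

Query: 2020-12-11 16:52 UTC
Rule 2/3 (FSW, -06:15): 2020-08-05 06:02 UTC ≤ query < 2021-03-25 15:42 UTC
16·60 + 52 - 375 = 637 min
637 = 0·1440 + 637; 637 = 10·60 + 37 → 10:37, same day
→ 2020-12-11 10:37 FSW

2020-12-11 10:37 FSW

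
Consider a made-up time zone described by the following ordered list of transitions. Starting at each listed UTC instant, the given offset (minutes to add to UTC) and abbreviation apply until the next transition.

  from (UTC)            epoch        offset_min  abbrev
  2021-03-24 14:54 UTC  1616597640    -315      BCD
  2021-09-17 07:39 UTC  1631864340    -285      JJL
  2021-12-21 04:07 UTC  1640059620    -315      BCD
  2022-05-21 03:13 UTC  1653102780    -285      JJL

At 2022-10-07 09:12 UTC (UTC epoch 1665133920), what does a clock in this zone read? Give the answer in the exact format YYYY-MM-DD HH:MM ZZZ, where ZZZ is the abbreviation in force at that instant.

Query: 2022-10-07 09:12 UTC
Rule 4/4 (JJL, -04:45): 2022-05-21 03:13 UTC ≤ query < +∞
9·60 + 12 - 285 = 267 min
267 = 0·1440 + 267; 267 = 4·60 + 27 → 04:27, same day
→ 2022-10-07 04:27 JJL

2022-10-07 04:27 JJL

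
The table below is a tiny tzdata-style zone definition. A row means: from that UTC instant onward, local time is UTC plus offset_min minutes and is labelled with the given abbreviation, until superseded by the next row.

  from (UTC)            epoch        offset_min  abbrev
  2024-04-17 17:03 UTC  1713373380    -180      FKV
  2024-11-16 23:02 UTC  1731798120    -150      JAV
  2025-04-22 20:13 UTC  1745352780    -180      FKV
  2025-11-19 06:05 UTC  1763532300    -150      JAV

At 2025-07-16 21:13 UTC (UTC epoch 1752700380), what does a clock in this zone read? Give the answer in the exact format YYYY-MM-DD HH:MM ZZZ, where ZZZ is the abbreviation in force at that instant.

Query: 2025-07-16 21:13 UTC
Rule 3/4 (FKV, -03:00): 2025-04-22 20:13 UTC ≤ query < 2025-11-19 06:05 UTC
21·60 + 13 - 180 = 1093 min
1093 = 0·1440 + 1093; 1093 = 18·60 + 13 → 18:13, same day
→ 2025-07-16 18:13 FKV

2025-07-16 18:13 FKV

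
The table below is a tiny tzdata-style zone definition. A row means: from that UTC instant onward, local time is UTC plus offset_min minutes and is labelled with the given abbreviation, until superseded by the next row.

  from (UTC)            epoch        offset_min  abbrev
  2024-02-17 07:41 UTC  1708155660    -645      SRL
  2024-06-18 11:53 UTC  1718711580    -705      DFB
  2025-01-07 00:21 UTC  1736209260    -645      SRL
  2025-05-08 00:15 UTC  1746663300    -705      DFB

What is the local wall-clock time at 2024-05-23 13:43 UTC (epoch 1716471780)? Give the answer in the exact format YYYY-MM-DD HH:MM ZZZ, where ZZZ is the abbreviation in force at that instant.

2024-05-23 02:58 SRL

Query: 2024-05-23 13:43 UTC
Rule 1/4 (SRL, -10:45): 2024-02-17 07:41 UTC ≤ query < 2024-06-18 11:53 UTC
13·60 + 43 - 645 = 178 min
178 = 0·1440 + 178; 178 = 2·60 + 58 → 02:58, same day
→ 2024-05-23 02:58 SRL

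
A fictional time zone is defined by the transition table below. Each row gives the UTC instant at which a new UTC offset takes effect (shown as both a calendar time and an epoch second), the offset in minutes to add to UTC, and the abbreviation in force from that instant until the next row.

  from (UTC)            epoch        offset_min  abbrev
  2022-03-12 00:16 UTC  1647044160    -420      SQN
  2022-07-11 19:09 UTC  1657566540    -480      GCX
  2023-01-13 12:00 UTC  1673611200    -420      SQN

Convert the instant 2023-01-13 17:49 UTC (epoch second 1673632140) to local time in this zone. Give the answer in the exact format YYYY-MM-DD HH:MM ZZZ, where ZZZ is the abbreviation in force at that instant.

2023-01-13 10:49 SQN

Query: 2023-01-13 17:49 UTC
Rule 3/3 (SQN, -07:00): 2023-01-13 12:00 UTC ≤ query < +∞
17·60 + 49 - 420 = 649 min
649 = 0·1440 + 649; 649 = 10·60 + 49 → 10:49, same day
→ 2023-01-13 10:49 SQN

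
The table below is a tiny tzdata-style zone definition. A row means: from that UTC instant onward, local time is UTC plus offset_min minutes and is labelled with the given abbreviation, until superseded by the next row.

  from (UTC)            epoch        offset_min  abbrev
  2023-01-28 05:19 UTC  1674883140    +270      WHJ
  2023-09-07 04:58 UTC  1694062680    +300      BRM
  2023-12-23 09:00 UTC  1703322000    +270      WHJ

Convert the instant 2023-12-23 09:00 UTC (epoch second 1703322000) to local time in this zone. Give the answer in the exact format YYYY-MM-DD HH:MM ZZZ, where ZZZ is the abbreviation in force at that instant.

2023-12-23 13:30 WHJ

Query: 2023-12-23 09:00 UTC
Rule 3/3 (WHJ, +04:30): 2023-12-23 09:00 UTC ≤ query < +∞
9·60 + 0 + 270 = 810 min
810 = 0·1440 + 810; 810 = 13·60 + 30 → 13:30, same day
→ 2023-12-23 13:30 WHJ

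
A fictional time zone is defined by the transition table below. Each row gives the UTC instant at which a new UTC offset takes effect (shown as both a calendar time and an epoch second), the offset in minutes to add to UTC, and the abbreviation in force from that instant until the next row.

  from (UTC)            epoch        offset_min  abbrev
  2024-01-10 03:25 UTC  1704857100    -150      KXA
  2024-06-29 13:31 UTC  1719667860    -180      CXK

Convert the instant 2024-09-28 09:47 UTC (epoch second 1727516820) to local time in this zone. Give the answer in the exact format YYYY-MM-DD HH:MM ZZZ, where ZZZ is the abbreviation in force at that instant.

2024-09-28 06:47 CXK

Query: 2024-09-28 09:47 UTC
Rule 2/2 (CXK, -03:00): 2024-06-29 13:31 UTC ≤ query < +∞
9·60 + 47 - 180 = 407 min
407 = 0·1440 + 407; 407 = 6·60 + 47 → 06:47, same day
→ 2024-09-28 06:47 CXK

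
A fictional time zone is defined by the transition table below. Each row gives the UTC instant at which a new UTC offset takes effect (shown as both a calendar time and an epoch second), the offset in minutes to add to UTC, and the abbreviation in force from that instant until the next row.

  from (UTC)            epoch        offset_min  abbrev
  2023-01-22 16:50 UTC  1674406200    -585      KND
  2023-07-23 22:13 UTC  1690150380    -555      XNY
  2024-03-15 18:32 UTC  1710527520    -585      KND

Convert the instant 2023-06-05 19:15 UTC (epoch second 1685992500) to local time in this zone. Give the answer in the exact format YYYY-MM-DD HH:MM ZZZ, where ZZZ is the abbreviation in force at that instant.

Query: 2023-06-05 19:15 UTC
Rule 1/3 (KND, -09:45): 2023-01-22 16:50 UTC ≤ query < 2023-07-23 22:13 UTC
19·60 + 15 - 585 = 570 min
570 = 0·1440 + 570; 570 = 9·60 + 30 → 09:30, same day
→ 2023-06-05 09:30 KND

2023-06-05 09:30 KND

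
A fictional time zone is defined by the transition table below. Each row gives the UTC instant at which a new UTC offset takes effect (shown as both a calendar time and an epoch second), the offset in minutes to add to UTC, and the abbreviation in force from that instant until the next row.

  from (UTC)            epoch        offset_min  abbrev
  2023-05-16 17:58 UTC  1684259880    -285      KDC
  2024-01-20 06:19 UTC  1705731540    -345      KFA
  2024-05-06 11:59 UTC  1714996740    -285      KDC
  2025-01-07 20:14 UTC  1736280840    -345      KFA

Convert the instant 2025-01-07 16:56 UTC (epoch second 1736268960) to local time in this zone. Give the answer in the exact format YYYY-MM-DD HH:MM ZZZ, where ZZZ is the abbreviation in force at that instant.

2025-01-07 12:11 KDC

Query: 2025-01-07 16:56 UTC
Rule 3/4 (KDC, -04:45): 2024-05-06 11:59 UTC ≤ query < 2025-01-07 20:14 UTC
16·60 + 56 - 285 = 731 min
731 = 0·1440 + 731; 731 = 12·60 + 11 → 12:11, same day
→ 2025-01-07 12:11 KDC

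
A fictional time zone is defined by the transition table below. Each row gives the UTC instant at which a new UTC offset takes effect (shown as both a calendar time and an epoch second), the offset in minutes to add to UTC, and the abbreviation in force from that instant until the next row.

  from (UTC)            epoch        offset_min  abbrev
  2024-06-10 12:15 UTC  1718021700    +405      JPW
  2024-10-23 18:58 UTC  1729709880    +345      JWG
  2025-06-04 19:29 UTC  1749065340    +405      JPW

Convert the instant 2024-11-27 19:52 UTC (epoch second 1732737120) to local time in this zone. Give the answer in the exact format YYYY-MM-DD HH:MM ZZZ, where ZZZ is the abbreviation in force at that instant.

2024-11-28 01:37 JWG

Query: 2024-11-27 19:52 UTC
Rule 2/3 (JWG, +05:45): 2024-10-23 18:58 UTC ≤ query < 2025-06-04 19:29 UTC
19·60 + 52 + 345 = 1537 min
1537 = 1·1440 + 97; 97 = 1·60 + 37 → 01:37, 2024-11-27 + 1 day = 2024-11-28
→ 2024-11-28 01:37 JWG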